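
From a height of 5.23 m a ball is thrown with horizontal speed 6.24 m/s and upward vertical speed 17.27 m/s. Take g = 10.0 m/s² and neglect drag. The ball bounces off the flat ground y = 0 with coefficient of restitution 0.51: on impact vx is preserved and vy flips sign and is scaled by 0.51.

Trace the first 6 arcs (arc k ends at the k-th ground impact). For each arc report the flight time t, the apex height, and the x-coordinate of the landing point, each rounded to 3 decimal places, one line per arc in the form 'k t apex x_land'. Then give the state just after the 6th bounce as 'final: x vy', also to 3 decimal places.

Arc 1: start y=5.230, vy=17.270 → t=3.734, apex=20.143, x_land=23.301, impact vy=-20.071
  bounce: vy ← 0.51·20.071 = 10.236
Arc 2: start y=0.000, vy=10.236 → t=2.047, apex=5.239, x_land=36.076, impact vy=-10.236
  bounce: vy ← 0.51·10.236 = 5.221
Arc 3: start y=0.000, vy=5.221 → t=1.044, apex=1.363, x_land=42.591, impact vy=-5.221
  bounce: vy ← 0.51·5.221 = 2.662
Arc 4: start y=0.000, vy=2.662 → t=0.532, apex=0.354, x_land=45.914, impact vy=-2.662
  bounce: vy ← 0.51·2.662 = 1.358
Arc 5: start y=0.000, vy=1.358 → t=0.272, apex=0.092, x_land=47.608, impact vy=-1.358
  bounce: vy ← 0.51·1.358 = 0.693
Arc 6: start y=0.000, vy=0.693 → t=0.139, apex=0.024, x_land=48.473, impact vy=-0.693
  bounce: vy ← 0.51·0.693 = 0.353

1 3.734 20.143 23.301
2 2.047 5.239 36.076
3 1.044 1.363 42.591
4 0.532 0.354 45.914
5 0.272 0.092 47.608
6 0.139 0.024 48.473
final: 48.473 0.353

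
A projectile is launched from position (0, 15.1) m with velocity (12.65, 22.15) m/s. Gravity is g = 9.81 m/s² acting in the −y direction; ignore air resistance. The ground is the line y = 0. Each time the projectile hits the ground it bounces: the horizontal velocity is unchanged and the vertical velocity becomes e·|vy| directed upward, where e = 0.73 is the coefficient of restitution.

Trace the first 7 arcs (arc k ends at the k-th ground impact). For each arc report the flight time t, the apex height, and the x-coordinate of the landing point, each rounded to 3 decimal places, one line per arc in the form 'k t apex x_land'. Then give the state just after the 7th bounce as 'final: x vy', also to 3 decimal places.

1 5.117 40.106 64.735
2 4.175 21.373 117.546
3 3.048 11.389 156.099
4 2.225 6.069 184.242
5 1.624 3.234 204.787
6 1.186 1.724 219.785
7 0.865 0.919 230.733
final: 230.733 3.099

Arc 1: start y=15.100, vy=22.150 → t=5.117, apex=40.106, x_land=64.735, impact vy=-28.051
  bounce: vy ← 0.73·28.051 = 20.478
Arc 2: start y=0.000, vy=20.478 → t=4.175, apex=21.373, x_land=117.546, impact vy=-20.478
  bounce: vy ← 0.73·20.478 = 14.949
Arc 3: start y=0.000, vy=14.949 → t=3.048, apex=11.389, x_land=156.099, impact vy=-14.949
  bounce: vy ← 0.73·14.949 = 10.912
Arc 4: start y=0.000, vy=10.912 → t=2.225, apex=6.069, x_land=184.242, impact vy=-10.912
  bounce: vy ← 0.73·10.912 = 7.966
Arc 5: start y=0.000, vy=7.966 → t=1.624, apex=3.234, x_land=204.787, impact vy=-7.966
  bounce: vy ← 0.73·7.966 = 5.815
Arc 6: start y=0.000, vy=5.815 → t=1.186, apex=1.724, x_land=219.785, impact vy=-5.815
  bounce: vy ← 0.73·5.815 = 4.245
Arc 7: start y=0.000, vy=4.245 → t=0.865, apex=0.919, x_land=230.733, impact vy=-4.245
  bounce: vy ← 0.73·4.245 = 3.099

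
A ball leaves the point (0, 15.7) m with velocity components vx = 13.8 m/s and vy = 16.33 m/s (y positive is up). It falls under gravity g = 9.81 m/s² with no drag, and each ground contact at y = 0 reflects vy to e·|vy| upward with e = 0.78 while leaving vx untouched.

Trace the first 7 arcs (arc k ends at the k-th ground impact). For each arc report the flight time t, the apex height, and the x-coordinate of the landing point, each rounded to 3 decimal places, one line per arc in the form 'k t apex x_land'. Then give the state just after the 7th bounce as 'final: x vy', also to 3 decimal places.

Arc 1: start y=15.700, vy=16.330 → t=4.108, apex=29.292, x_land=56.695, impact vy=-23.973
  bounce: vy ← 0.78·23.973 = 18.699
Arc 2: start y=0.000, vy=18.699 → t=3.812, apex=17.821, x_land=109.304, impact vy=-18.699
  bounce: vy ← 0.78·18.699 = 14.585
Arc 3: start y=0.000, vy=14.585 → t=2.974, apex=10.842, x_land=150.339, impact vy=-14.585
  bounce: vy ← 0.78·14.585 = 11.376
Arc 4: start y=0.000, vy=11.376 → t=2.319, apex=6.596, x_land=182.346, impact vy=-11.376
  bounce: vy ← 0.78·11.376 = 8.874
Arc 5: start y=0.000, vy=8.874 → t=1.809, apex=4.013, x_land=207.311, impact vy=-8.874
  bounce: vy ← 0.78·8.874 = 6.921
Arc 6: start y=0.000, vy=6.921 → t=1.411, apex=2.442, x_land=226.784, impact vy=-6.921
  bounce: vy ← 0.78·6.921 = 5.399
Arc 7: start y=0.000, vy=5.399 → t=1.101, apex=1.486, x_land=241.973, impact vy=-5.399
  bounce: vy ← 0.78·5.399 = 4.211

1 4.108 29.292 56.695
2 3.812 17.821 109.304
3 2.974 10.842 150.339
4 2.319 6.596 182.346
5 1.809 4.013 207.311
6 1.411 2.442 226.784
7 1.101 1.486 241.973
final: 241.973 4.211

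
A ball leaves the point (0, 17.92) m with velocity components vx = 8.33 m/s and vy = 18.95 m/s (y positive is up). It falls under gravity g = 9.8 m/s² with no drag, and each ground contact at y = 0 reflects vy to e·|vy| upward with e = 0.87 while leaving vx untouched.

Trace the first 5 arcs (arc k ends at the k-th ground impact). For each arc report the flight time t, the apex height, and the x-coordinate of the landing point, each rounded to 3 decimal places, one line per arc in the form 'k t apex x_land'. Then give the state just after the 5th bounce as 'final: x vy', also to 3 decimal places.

1 4.653 36.242 38.762
2 4.732 27.431 78.180
3 4.117 20.763 112.474
4 3.582 15.715 142.310
5 3.116 11.895 168.267
final: 168.267 13.284

Arc 1: start y=17.920, vy=18.950 → t=4.653, apex=36.242, x_land=38.762, impact vy=-26.652
  bounce: vy ← 0.87·26.652 = 23.187
Arc 2: start y=0.000, vy=23.187 → t=4.732, apex=27.431, x_land=78.180, impact vy=-23.187
  bounce: vy ← 0.87·23.187 = 20.173
Arc 3: start y=0.000, vy=20.173 → t=4.117, apex=20.763, x_land=112.474, impact vy=-20.173
  bounce: vy ← 0.87·20.173 = 17.550
Arc 4: start y=0.000, vy=17.550 → t=3.582, apex=15.715, x_land=142.310, impact vy=-17.550
  bounce: vy ← 0.87·17.550 = 15.269
Arc 5: start y=0.000, vy=15.269 → t=3.116, apex=11.895, x_land=168.267, impact vy=-15.269
  bounce: vy ← 0.87·15.269 = 13.284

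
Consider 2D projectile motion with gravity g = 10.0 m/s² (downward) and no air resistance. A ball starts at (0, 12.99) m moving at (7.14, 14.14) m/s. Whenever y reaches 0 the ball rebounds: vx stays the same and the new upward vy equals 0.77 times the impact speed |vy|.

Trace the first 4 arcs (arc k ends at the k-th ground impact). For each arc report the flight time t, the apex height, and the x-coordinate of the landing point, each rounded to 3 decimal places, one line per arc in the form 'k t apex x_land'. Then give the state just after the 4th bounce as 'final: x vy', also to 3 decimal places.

1 3.558 22.987 25.405
2 3.302 13.629 48.981
3 2.543 8.081 67.135
4 1.958 4.791 81.114
final: 81.114 7.537

Arc 1: start y=12.990, vy=14.140 → t=3.558, apex=22.987, x_land=25.405, impact vy=-21.442
  bounce: vy ← 0.77·21.442 = 16.510
Arc 2: start y=0.000, vy=16.510 → t=3.302, apex=13.629, x_land=48.981, impact vy=-16.510
  bounce: vy ← 0.77·16.510 = 12.713
Arc 3: start y=0.000, vy=12.713 → t=2.543, apex=8.081, x_land=67.135, impact vy=-12.713
  bounce: vy ← 0.77·12.713 = 9.789
Arc 4: start y=0.000, vy=9.789 → t=1.958, apex=4.791, x_land=81.114, impact vy=-9.789
  bounce: vy ← 0.77·9.789 = 7.537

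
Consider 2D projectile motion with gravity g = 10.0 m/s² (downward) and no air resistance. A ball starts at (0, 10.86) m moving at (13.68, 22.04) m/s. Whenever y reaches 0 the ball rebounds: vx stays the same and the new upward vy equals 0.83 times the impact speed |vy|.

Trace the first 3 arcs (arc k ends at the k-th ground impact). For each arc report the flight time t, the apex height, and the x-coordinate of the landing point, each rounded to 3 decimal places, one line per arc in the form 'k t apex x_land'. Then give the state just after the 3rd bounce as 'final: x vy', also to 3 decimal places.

1 4.855 35.148 66.421
2 4.401 24.214 126.630
3 3.653 16.681 176.603
final: 176.603 15.160

Arc 1: start y=10.860, vy=22.040 → t=4.855, apex=35.148, x_land=66.421, impact vy=-26.513
  bounce: vy ← 0.83·26.513 = 22.006
Arc 2: start y=0.000, vy=22.006 → t=4.401, apex=24.214, x_land=126.630, impact vy=-22.006
  bounce: vy ← 0.83·22.006 = 18.265
Arc 3: start y=0.000, vy=18.265 → t=3.653, apex=16.681, x_land=176.603, impact vy=-18.265
  bounce: vy ← 0.83·18.265 = 15.160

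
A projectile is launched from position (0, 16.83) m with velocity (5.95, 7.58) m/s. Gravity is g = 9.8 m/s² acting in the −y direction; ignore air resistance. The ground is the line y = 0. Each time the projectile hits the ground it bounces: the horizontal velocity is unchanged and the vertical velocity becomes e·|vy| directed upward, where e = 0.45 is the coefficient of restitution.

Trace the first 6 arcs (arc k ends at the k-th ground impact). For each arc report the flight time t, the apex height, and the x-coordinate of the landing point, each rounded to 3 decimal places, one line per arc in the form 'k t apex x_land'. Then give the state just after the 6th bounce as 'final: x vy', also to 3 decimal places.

1 2.782 19.761 16.551
2 1.807 4.002 27.305
3 0.813 0.810 32.144
4 0.366 0.164 34.322
5 0.165 0.033 35.302
6 0.074 0.007 35.743
final: 35.743 0.163

Arc 1: start y=16.830, vy=7.580 → t=2.782, apex=19.761, x_land=16.551, impact vy=-19.681
  bounce: vy ← 0.45·19.681 = 8.856
Arc 2: start y=0.000, vy=8.856 → t=1.807, apex=4.002, x_land=27.305, impact vy=-8.856
  bounce: vy ← 0.45·8.856 = 3.985
Arc 3: start y=0.000, vy=3.985 → t=0.813, apex=0.810, x_land=32.144, impact vy=-3.985
  bounce: vy ← 0.45·3.985 = 1.793
Arc 4: start y=0.000, vy=1.793 → t=0.366, apex=0.164, x_land=34.322, impact vy=-1.793
  bounce: vy ← 0.45·1.793 = 0.807
Arc 5: start y=0.000, vy=0.807 → t=0.165, apex=0.033, x_land=35.302, impact vy=-0.807
  bounce: vy ← 0.45·0.807 = 0.363
Arc 6: start y=0.000, vy=0.363 → t=0.074, apex=0.007, x_land=35.743, impact vy=-0.363
  bounce: vy ← 0.45·0.363 = 0.163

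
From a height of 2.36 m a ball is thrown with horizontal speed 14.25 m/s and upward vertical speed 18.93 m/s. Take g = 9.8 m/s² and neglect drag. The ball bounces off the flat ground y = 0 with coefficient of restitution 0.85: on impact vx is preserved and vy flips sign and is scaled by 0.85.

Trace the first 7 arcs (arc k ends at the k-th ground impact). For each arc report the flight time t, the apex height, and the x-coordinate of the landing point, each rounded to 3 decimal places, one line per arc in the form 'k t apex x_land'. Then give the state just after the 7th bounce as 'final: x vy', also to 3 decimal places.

Arc 1: start y=2.360, vy=18.930 → t=3.984, apex=20.643, x_land=56.774, impact vy=-20.115
  bounce: vy ← 0.85·20.115 = 17.097
Arc 2: start y=0.000, vy=17.097 → t=3.489, apex=14.914, x_land=106.496, impact vy=-17.097
  bounce: vy ← 0.85·17.097 = 14.533
Arc 3: start y=0.000, vy=14.533 → t=2.966, apex=10.776, x_land=148.760, impact vy=-14.533
  bounce: vy ← 0.85·14.533 = 12.353
Arc 4: start y=0.000, vy=12.353 → t=2.521, apex=7.785, x_land=184.685, impact vy=-12.353
  bounce: vy ← 0.85·12.353 = 10.500
Arc 5: start y=0.000, vy=10.500 → t=2.143, apex=5.625, x_land=215.220, impact vy=-10.500
  bounce: vy ← 0.85·10.500 = 8.925
Arc 6: start y=0.000, vy=8.925 → t=1.821, apex=4.064, x_land=241.176, impact vy=-8.925
  bounce: vy ← 0.85·8.925 = 7.586
Arc 7: start y=0.000, vy=7.586 → t=1.548, apex=2.936, x_land=263.238, impact vy=-7.586
  bounce: vy ← 0.85·7.586 = 6.448

1 3.984 20.643 56.774
2 3.489 14.914 106.496
3 2.966 10.776 148.760
4 2.521 7.785 184.685
5 2.143 5.625 215.220
6 1.821 4.064 241.176
7 1.548 2.936 263.238
final: 263.238 6.448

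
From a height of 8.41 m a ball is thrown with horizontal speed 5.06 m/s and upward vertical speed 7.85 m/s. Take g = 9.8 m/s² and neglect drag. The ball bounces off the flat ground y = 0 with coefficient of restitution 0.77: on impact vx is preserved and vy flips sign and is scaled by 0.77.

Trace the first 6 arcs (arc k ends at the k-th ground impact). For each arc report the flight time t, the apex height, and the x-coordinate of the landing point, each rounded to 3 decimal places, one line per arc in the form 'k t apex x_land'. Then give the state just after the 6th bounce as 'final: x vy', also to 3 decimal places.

1 2.337 11.554 11.823
2 2.365 6.850 23.789
3 1.821 4.062 33.002
4 1.402 2.408 40.097
5 1.080 1.428 45.560
6 0.831 0.847 49.766
final: 49.766 3.136

Arc 1: start y=8.410, vy=7.850 → t=2.337, apex=11.554, x_land=11.823, impact vy=-15.049
  bounce: vy ← 0.77·15.049 = 11.587
Arc 2: start y=0.000, vy=11.587 → t=2.365, apex=6.850, x_land=23.789, impact vy=-11.587
  bounce: vy ← 0.77·11.587 = 8.922
Arc 3: start y=0.000, vy=8.922 → t=1.821, apex=4.062, x_land=33.002, impact vy=-8.922
  bounce: vy ← 0.77·8.922 = 6.870
Arc 4: start y=0.000, vy=6.870 → t=1.402, apex=2.408, x_land=40.097, impact vy=-6.870
  bounce: vy ← 0.77·6.870 = 5.290
Arc 5: start y=0.000, vy=5.290 → t=1.080, apex=1.428, x_land=45.560, impact vy=-5.290
  bounce: vy ← 0.77·5.290 = 4.073
Arc 6: start y=0.000, vy=4.073 → t=0.831, apex=0.847, x_land=49.766, impact vy=-4.073
  bounce: vy ← 0.77·4.073 = 3.136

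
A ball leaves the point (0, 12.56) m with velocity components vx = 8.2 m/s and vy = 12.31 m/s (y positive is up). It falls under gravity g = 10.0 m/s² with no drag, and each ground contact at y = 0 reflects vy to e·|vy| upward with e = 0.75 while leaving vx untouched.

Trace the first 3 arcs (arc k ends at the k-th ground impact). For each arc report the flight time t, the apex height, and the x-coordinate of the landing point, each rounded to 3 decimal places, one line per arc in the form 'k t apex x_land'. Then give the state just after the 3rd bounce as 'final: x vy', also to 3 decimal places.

Arc 1: start y=12.560, vy=12.310 → t=3.238, apex=20.137, x_land=26.550, impact vy=-20.068
  bounce: vy ← 0.75·20.068 = 15.051
Arc 2: start y=0.000, vy=15.051 → t=3.010, apex=11.327, x_land=51.234, impact vy=-15.051
  bounce: vy ← 0.75·15.051 = 11.288
Arc 3: start y=0.000, vy=11.288 → t=2.258, apex=6.371, x_land=69.747, impact vy=-11.288
  bounce: vy ← 0.75·11.288 = 8.466

1 3.238 20.137 26.550
2 3.010 11.327 51.234
3 2.258 6.371 69.747
final: 69.747 8.466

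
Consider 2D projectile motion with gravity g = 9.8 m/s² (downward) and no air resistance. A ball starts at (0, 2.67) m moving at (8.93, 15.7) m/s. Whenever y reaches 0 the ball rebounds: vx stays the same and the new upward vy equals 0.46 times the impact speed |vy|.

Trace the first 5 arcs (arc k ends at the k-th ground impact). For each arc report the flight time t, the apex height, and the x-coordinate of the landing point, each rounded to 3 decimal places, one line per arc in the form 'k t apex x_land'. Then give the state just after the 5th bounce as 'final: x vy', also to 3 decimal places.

Arc 1: start y=2.670, vy=15.700 → t=3.366, apex=15.246, x_land=30.058, impact vy=-17.286
  bounce: vy ← 0.46·17.286 = 7.952
Arc 2: start y=0.000, vy=7.952 → t=1.623, apex=3.226, x_land=44.550, impact vy=-7.952
  bounce: vy ← 0.46·7.952 = 3.658
Arc 3: start y=0.000, vy=3.658 → t=0.746, apex=0.683, x_land=51.216, impact vy=-3.658
  bounce: vy ← 0.46·3.658 = 1.683
Arc 4: start y=0.000, vy=1.683 → t=0.343, apex=0.144, x_land=54.282, impact vy=-1.683
  bounce: vy ← 0.46·1.683 = 0.774
Arc 5: start y=0.000, vy=0.774 → t=0.158, apex=0.031, x_land=55.693, impact vy=-0.774
  bounce: vy ← 0.46·0.774 = 0.356

1 3.366 15.246 30.058
2 1.623 3.226 44.550
3 0.746 0.683 51.216
4 0.343 0.144 54.282
5 0.158 0.031 55.693
final: 55.693 0.356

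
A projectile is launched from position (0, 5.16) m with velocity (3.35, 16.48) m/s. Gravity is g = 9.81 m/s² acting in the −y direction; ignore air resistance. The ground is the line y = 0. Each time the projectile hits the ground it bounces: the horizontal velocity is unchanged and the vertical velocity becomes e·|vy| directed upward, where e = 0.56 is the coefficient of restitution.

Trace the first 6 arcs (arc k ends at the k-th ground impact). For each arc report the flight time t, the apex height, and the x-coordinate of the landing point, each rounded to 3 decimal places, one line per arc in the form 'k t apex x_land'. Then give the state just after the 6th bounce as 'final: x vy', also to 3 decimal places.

Arc 1: start y=5.160, vy=16.480 → t=3.648, apex=19.003, x_land=12.221, impact vy=-19.309
  bounce: vy ← 0.56·19.309 = 10.813
Arc 2: start y=0.000, vy=10.813 → t=2.204, apex=5.959, x_land=19.606, impact vy=-10.813
  bounce: vy ← 0.56·10.813 = 6.055
Arc 3: start y=0.000, vy=6.055 → t=1.235, apex=1.869, x_land=23.742, impact vy=-6.055
  bounce: vy ← 0.56·6.055 = 3.391
Arc 4: start y=0.000, vy=3.391 → t=0.691, apex=0.586, x_land=26.058, impact vy=-3.391
  bounce: vy ← 0.56·3.391 = 1.899
Arc 5: start y=0.000, vy=1.899 → t=0.387, apex=0.184, x_land=27.355, impact vy=-1.899
  bounce: vy ← 0.56·1.899 = 1.063
Arc 6: start y=0.000, vy=1.063 → t=0.217, apex=0.058, x_land=28.081, impact vy=-1.063
  bounce: vy ← 0.56·1.063 = 0.596

1 3.648 19.003 12.221
2 2.204 5.959 19.606
3 1.235 1.869 23.742
4 0.691 0.586 26.058
5 0.387 0.184 27.355
6 0.217 0.058 28.081
final: 28.081 0.596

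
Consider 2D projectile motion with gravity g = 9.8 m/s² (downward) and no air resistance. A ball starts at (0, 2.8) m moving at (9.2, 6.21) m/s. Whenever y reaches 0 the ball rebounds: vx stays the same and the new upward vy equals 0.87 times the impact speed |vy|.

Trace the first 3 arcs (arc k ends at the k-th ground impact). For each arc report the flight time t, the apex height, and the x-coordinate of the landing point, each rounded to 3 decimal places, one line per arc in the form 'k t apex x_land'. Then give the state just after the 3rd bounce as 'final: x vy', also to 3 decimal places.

1 1.620 4.768 14.905
2 1.716 3.609 30.695
3 1.493 2.731 44.432
final: 44.432 6.366

Arc 1: start y=2.800, vy=6.210 → t=1.620, apex=4.768, x_land=14.905, impact vy=-9.667
  bounce: vy ← 0.87·9.667 = 8.410
Arc 2: start y=0.000, vy=8.410 → t=1.716, apex=3.609, x_land=30.695, impact vy=-8.410
  bounce: vy ← 0.87·8.410 = 7.317
Arc 3: start y=0.000, vy=7.317 → t=1.493, apex=2.731, x_land=44.432, impact vy=-7.317
  bounce: vy ← 0.87·7.317 = 6.366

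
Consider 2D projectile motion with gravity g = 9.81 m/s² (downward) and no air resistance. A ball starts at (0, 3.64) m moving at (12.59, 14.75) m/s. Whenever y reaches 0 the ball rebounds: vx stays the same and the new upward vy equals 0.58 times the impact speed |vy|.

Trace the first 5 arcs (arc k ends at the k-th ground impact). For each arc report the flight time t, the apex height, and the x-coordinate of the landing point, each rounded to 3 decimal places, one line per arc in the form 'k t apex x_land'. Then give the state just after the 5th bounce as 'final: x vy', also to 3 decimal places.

Arc 1: start y=3.640, vy=14.750 → t=3.236, apex=14.729, x_land=40.747, impact vy=-16.999
  bounce: vy ← 0.58·16.999 = 9.860
Arc 2: start y=0.000, vy=9.860 → t=2.010, apex=4.955, x_land=66.054, impact vy=-9.860
  bounce: vy ← 0.58·9.860 = 5.719
Arc 3: start y=0.000, vy=5.719 → t=1.166, apex=1.667, x_land=80.732, impact vy=-5.719
  bounce: vy ← 0.58·5.719 = 3.317
Arc 4: start y=0.000, vy=3.317 → t=0.676, apex=0.561, x_land=89.246, impact vy=-3.317
  bounce: vy ← 0.58·3.317 = 1.924
Arc 5: start y=0.000, vy=1.924 → t=0.392, apex=0.189, x_land=94.184, impact vy=-1.924
  bounce: vy ← 0.58·1.924 = 1.116

1 3.236 14.729 40.747
2 2.010 4.955 66.054
3 1.166 1.667 80.732
4 0.676 0.561 89.246
5 0.392 0.189 94.184
final: 94.184 1.116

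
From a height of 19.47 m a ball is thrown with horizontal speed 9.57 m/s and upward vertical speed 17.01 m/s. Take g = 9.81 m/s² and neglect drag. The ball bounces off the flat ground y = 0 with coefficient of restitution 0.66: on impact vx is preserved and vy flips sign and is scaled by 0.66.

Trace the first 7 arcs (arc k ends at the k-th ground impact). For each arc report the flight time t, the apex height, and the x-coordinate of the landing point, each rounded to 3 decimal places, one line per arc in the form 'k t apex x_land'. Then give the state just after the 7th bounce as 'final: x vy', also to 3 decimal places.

Arc 1: start y=19.470, vy=17.010 → t=4.375, apex=34.217, x_land=41.870, impact vy=-25.910
  bounce: vy ← 0.66·25.910 = 17.101
Arc 2: start y=0.000, vy=17.101 → t=3.486, apex=14.905, x_land=75.235, impact vy=-17.101
  bounce: vy ← 0.66·17.101 = 11.287
Arc 3: start y=0.000, vy=11.287 → t=2.301, apex=6.493, x_land=97.256, impact vy=-11.287
  bounce: vy ← 0.66·11.287 = 7.449
Arc 4: start y=0.000, vy=7.449 → t=1.519, apex=2.828, x_land=111.790, impact vy=-7.449
  bounce: vy ← 0.66·7.449 = 4.916
Arc 5: start y=0.000, vy=4.916 → t=1.002, apex=1.232, x_land=121.382, impact vy=-4.916
  bounce: vy ← 0.66·4.916 = 3.245
Arc 6: start y=0.000, vy=3.245 → t=0.662, apex=0.537, x_land=127.713, impact vy=-3.245
  bounce: vy ← 0.66·3.245 = 2.142
Arc 7: start y=0.000, vy=2.142 → t=0.437, apex=0.234, x_land=131.891, impact vy=-2.142
  bounce: vy ← 0.66·2.142 = 1.413

1 4.375 34.217 41.870
2 3.486 14.905 75.235
3 2.301 6.493 97.256
4 1.519 2.828 111.790
5 1.002 1.232 121.382
6 0.662 0.537 127.713
7 0.437 0.234 131.891
final: 131.891 1.413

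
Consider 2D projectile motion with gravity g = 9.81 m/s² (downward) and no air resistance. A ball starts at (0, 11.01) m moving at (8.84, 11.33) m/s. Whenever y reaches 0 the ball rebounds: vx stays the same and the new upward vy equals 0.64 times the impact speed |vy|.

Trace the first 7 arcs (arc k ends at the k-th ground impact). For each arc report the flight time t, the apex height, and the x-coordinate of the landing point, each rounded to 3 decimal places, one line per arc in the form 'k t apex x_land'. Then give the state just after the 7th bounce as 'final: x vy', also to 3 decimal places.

1 3.047 17.553 26.932
2 2.421 7.190 48.337
3 1.550 2.945 62.037
4 0.992 1.206 70.804
5 0.635 0.494 76.415
6 0.406 0.202 80.006
7 0.260 0.083 82.305
final: 82.305 0.816

Arc 1: start y=11.010, vy=11.330 → t=3.047, apex=17.553, x_land=26.932, impact vy=-18.558
  bounce: vy ← 0.64·18.558 = 11.877
Arc 2: start y=0.000, vy=11.877 → t=2.421, apex=7.190, x_land=48.337, impact vy=-11.877
  bounce: vy ← 0.64·11.877 = 7.601
Arc 3: start y=0.000, vy=7.601 → t=1.550, apex=2.945, x_land=62.037, impact vy=-7.601
  bounce: vy ← 0.64·7.601 = 4.865
Arc 4: start y=0.000, vy=4.865 → t=0.992, apex=1.206, x_land=70.804, impact vy=-4.865
  bounce: vy ← 0.64·4.865 = 3.113
Arc 5: start y=0.000, vy=3.113 → t=0.635, apex=0.494, x_land=76.415, impact vy=-3.113
  bounce: vy ← 0.64·3.113 = 1.993
Arc 6: start y=0.000, vy=1.993 → t=0.406, apex=0.202, x_land=80.006, impact vy=-1.993
  bounce: vy ← 0.64·1.993 = 1.275
Arc 7: start y=0.000, vy=1.275 → t=0.260, apex=0.083, x_land=82.305, impact vy=-1.275
  bounce: vy ← 0.64·1.275 = 0.816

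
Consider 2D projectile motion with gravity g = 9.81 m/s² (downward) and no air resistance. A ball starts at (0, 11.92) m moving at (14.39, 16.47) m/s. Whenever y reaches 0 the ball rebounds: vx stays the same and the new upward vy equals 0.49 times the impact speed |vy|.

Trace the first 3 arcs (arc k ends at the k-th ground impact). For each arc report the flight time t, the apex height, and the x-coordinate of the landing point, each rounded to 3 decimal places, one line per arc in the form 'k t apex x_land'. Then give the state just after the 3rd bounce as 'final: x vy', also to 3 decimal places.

Arc 1: start y=11.920, vy=16.470 → t=3.970, apex=25.746, x_land=57.127, impact vy=-22.475
  bounce: vy ← 0.49·22.475 = 11.013
Arc 2: start y=0.000, vy=11.013 → t=2.245, apex=6.182, x_land=89.436, impact vy=-11.013
  bounce: vy ← 0.49·11.013 = 5.396
Arc 3: start y=0.000, vy=5.396 → t=1.100, apex=1.484, x_land=105.267, impact vy=-5.396
  bounce: vy ← 0.49·5.396 = 2.644

1 3.970 25.746 57.127
2 2.245 6.182 89.436
3 1.100 1.484 105.267
final: 105.267 2.644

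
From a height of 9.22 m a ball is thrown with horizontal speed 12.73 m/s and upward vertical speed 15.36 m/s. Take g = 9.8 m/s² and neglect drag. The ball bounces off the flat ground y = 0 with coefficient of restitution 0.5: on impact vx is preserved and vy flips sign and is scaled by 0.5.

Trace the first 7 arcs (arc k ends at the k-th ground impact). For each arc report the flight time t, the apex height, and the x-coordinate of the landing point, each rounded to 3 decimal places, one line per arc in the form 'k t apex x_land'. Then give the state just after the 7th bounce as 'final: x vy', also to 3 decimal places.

1 3.650 21.257 46.467
2 2.083 5.314 72.981
3 1.041 1.329 86.239
4 0.521 0.332 92.867
5 0.260 0.083 96.182
6 0.130 0.021 97.839
7 0.065 0.005 98.667
final: 98.667 0.159

Arc 1: start y=9.220, vy=15.360 → t=3.650, apex=21.257, x_land=46.467, impact vy=-20.412
  bounce: vy ← 0.5·20.412 = 10.206
Arc 2: start y=0.000, vy=10.206 → t=2.083, apex=5.314, x_land=72.981, impact vy=-10.206
  bounce: vy ← 0.5·10.206 = 5.103
Arc 3: start y=0.000, vy=5.103 → t=1.041, apex=1.329, x_land=86.239, impact vy=-5.103
  bounce: vy ← 0.5·5.103 = 2.551
Arc 4: start y=0.000, vy=2.551 → t=0.521, apex=0.332, x_land=92.867, impact vy=-2.551
  bounce: vy ← 0.5·2.551 = 1.276
Arc 5: start y=0.000, vy=1.276 → t=0.260, apex=0.083, x_land=96.182, impact vy=-1.276
  bounce: vy ← 0.5·1.276 = 0.638
Arc 6: start y=0.000, vy=0.638 → t=0.130, apex=0.021, x_land=97.839, impact vy=-0.638
  bounce: vy ← 0.5·0.638 = 0.319
Arc 7: start y=0.000, vy=0.319 → t=0.065, apex=0.005, x_land=98.667, impact vy=-0.319
  bounce: vy ← 0.5·0.319 = 0.159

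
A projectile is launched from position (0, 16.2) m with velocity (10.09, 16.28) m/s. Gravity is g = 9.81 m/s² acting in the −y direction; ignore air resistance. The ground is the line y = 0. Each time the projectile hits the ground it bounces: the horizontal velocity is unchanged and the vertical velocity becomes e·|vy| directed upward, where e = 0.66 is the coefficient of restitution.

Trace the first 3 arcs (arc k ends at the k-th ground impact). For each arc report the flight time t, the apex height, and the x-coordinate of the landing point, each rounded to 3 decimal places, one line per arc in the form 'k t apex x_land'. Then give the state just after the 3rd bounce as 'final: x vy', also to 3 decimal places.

Arc 1: start y=16.200, vy=16.280 → t=4.121, apex=29.709, x_land=41.577, impact vy=-24.143
  bounce: vy ← 0.66·24.143 = 15.934
Arc 2: start y=0.000, vy=15.934 → t=3.249, apex=12.941, x_land=74.355, impact vy=-15.934
  bounce: vy ← 0.66·15.934 = 10.517
Arc 3: start y=0.000, vy=10.517 → t=2.144, apex=5.637, x_land=95.989, impact vy=-10.517
  bounce: vy ← 0.66·10.517 = 6.941

1 4.121 29.709 41.577
2 3.249 12.941 74.355
3 2.144 5.637 95.989
final: 95.989 6.941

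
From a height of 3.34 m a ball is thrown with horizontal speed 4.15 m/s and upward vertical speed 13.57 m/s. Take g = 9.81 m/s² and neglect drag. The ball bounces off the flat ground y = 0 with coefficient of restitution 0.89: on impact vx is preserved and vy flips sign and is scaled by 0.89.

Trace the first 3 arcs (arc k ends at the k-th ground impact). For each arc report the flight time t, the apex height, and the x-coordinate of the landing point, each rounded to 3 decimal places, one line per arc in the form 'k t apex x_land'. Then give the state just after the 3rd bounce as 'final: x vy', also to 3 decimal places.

Arc 1: start y=3.340, vy=13.570 → t=2.994, apex=12.726, x_land=12.425, impact vy=-15.801
  bounce: vy ← 0.89·15.801 = 14.063
Arc 2: start y=0.000, vy=14.063 → t=2.867, apex=10.080, x_land=24.323, impact vy=-14.063
  bounce: vy ← 0.89·14.063 = 12.516
Arc 3: start y=0.000, vy=12.516 → t=2.552, apex=7.984, x_land=34.913, impact vy=-12.516
  bounce: vy ← 0.89·12.516 = 11.139

1 2.994 12.726 12.425
2 2.867 10.080 24.323
3 2.552 7.984 34.913
final: 34.913 11.139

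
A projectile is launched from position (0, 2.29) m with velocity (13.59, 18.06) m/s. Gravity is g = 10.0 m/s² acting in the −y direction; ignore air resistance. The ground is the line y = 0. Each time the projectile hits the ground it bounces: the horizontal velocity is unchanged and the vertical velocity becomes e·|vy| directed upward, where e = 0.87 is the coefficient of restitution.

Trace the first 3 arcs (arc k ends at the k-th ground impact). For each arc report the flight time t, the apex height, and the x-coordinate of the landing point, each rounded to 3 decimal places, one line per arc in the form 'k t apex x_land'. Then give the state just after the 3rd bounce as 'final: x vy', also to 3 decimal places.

1 3.735 18.598 50.754
2 3.356 14.077 96.359
3 2.920 10.655 136.036
final: 136.036 12.700

Arc 1: start y=2.290, vy=18.060 → t=3.735, apex=18.598, x_land=50.754, impact vy=-19.286
  bounce: vy ← 0.87·19.286 = 16.779
Arc 2: start y=0.000, vy=16.779 → t=3.356, apex=14.077, x_land=96.359, impact vy=-16.779
  bounce: vy ← 0.87·16.779 = 14.598
Arc 3: start y=0.000, vy=14.598 → t=2.920, apex=10.655, x_land=136.036, impact vy=-14.598
  bounce: vy ← 0.87·14.598 = 12.700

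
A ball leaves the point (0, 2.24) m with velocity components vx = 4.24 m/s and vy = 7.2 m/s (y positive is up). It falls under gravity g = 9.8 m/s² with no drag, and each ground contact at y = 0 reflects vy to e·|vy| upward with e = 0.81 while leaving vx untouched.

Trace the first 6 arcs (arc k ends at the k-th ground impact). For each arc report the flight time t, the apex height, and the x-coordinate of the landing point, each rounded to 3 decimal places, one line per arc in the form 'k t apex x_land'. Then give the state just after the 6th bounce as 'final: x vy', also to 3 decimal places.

1 1.733 4.885 7.349
2 1.618 3.205 14.207
3 1.310 2.103 19.762
4 1.061 1.380 24.262
5 0.860 0.905 27.906
6 0.696 0.594 30.859
final: 30.859 2.764

Arc 1: start y=2.240, vy=7.200 → t=1.733, apex=4.885, x_land=7.349, impact vy=-9.785
  bounce: vy ← 0.81·9.785 = 7.926
Arc 2: start y=0.000, vy=7.926 → t=1.618, apex=3.205, x_land=14.207, impact vy=-7.926
  bounce: vy ← 0.81·7.926 = 6.420
Arc 3: start y=0.000, vy=6.420 → t=1.310, apex=2.103, x_land=19.762, impact vy=-6.420
  bounce: vy ← 0.81·6.420 = 5.200
Arc 4: start y=0.000, vy=5.200 → t=1.061, apex=1.380, x_land=24.262, impact vy=-5.200
  bounce: vy ← 0.81·5.200 = 4.212
Arc 5: start y=0.000, vy=4.212 → t=0.860, apex=0.905, x_land=27.906, impact vy=-4.212
  bounce: vy ← 0.81·4.212 = 3.412
Arc 6: start y=0.000, vy=3.412 → t=0.696, apex=0.594, x_land=30.859, impact vy=-3.412
  bounce: vy ← 0.81·3.412 = 2.764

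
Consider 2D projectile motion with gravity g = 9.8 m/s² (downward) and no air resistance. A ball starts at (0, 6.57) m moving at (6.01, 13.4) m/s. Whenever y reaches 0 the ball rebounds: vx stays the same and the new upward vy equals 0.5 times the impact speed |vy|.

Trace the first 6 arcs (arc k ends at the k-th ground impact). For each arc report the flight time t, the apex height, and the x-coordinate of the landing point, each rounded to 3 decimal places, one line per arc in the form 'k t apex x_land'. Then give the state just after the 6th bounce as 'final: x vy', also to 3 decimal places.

Arc 1: start y=6.570, vy=13.400 → t=3.159, apex=15.731, x_land=18.986, impact vy=-17.559
  bounce: vy ← 0.5·17.559 = 8.780
Arc 2: start y=0.000, vy=8.780 → t=1.792, apex=3.933, x_land=29.755, impact vy=-8.780
  bounce: vy ← 0.5·8.780 = 4.390
Arc 3: start y=0.000, vy=4.390 → t=0.896, apex=0.983, x_land=35.139, impact vy=-4.390
  bounce: vy ← 0.5·4.390 = 2.195
Arc 4: start y=0.000, vy=2.195 → t=0.448, apex=0.246, x_land=37.831, impact vy=-2.195
  bounce: vy ← 0.5·2.195 = 1.097
Arc 5: start y=0.000, vy=1.097 → t=0.224, apex=0.061, x_land=39.177, impact vy=-1.097
  bounce: vy ← 0.5·1.097 = 0.549
Arc 6: start y=0.000, vy=0.549 → t=0.112, apex=0.015, x_land=39.850, impact vy=-0.549
  bounce: vy ← 0.5·0.549 = 0.274

1 3.159 15.731 18.986
2 1.792 3.933 29.755
3 0.896 0.983 35.139
4 0.448 0.246 37.831
5 0.224 0.061 39.177
6 0.112 0.015 39.850
final: 39.850 0.274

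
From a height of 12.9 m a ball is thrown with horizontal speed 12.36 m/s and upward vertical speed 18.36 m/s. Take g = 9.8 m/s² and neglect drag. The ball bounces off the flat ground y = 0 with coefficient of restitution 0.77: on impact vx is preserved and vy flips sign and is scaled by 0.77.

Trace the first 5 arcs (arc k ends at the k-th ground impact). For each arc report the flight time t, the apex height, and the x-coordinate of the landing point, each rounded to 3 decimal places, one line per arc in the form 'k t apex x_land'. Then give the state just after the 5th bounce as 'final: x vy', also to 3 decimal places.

Arc 1: start y=12.900, vy=18.360 → t=4.352, apex=30.098, x_land=53.789, impact vy=-24.288
  bounce: vy ← 0.77·24.288 = 18.702
Arc 2: start y=0.000, vy=18.702 → t=3.817, apex=17.845, x_land=100.964, impact vy=-18.702
  bounce: vy ← 0.77·18.702 = 14.401
Arc 3: start y=0.000, vy=14.401 → t=2.939, apex=10.581, x_land=137.289, impact vy=-14.401
  bounce: vy ← 0.77·14.401 = 11.088
Arc 4: start y=0.000, vy=11.088 → t=2.263, apex=6.273, x_land=165.259, impact vy=-11.088
  bounce: vy ← 0.77·11.088 = 8.538
Arc 5: start y=0.000, vy=8.538 → t=1.742, apex=3.719, x_land=186.796, impact vy=-8.538
  bounce: vy ← 0.77·8.538 = 6.574

1 4.352 30.098 53.789
2 3.817 17.845 100.964
3 2.939 10.581 137.289
4 2.263 6.273 165.259
5 1.742 3.719 186.796
final: 186.796 6.574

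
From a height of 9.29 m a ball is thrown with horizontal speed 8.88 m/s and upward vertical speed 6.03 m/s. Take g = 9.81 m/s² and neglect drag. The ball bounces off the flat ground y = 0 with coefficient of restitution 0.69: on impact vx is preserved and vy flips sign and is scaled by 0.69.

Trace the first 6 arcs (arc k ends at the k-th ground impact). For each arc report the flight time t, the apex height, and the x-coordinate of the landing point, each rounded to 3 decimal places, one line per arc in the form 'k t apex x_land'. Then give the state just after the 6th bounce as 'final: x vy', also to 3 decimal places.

Arc 1: start y=9.290, vy=6.030 → t=2.122, apex=11.143, x_land=18.843, impact vy=-14.786
  bounce: vy ← 0.69·14.786 = 10.202
Arc 2: start y=0.000, vy=10.202 → t=2.080, apex=5.305, x_land=37.313, impact vy=-10.202
  bounce: vy ← 0.69·10.202 = 7.040
Arc 3: start y=0.000, vy=7.040 → t=1.435, apex=2.526, x_land=50.058, impact vy=-7.040
  bounce: vy ← 0.69·7.040 = 4.857
Arc 4: start y=0.000, vy=4.857 → t=0.990, apex=1.203, x_land=58.852, impact vy=-4.857
  bounce: vy ← 0.69·4.857 = 3.352
Arc 5: start y=0.000, vy=3.352 → t=0.683, apex=0.573, x_land=64.919, impact vy=-3.352
  bounce: vy ← 0.69·3.352 = 2.313
Arc 6: start y=0.000, vy=2.313 → t=0.471, apex=0.273, x_land=69.106, impact vy=-2.313
  bounce: vy ← 0.69·2.313 = 1.596

1 2.122 11.143 18.843
2 2.080 5.305 37.313
3 1.435 2.526 50.058
4 0.990 1.203 58.852
5 0.683 0.573 64.919
6 0.471 0.273 69.106
final: 69.106 1.596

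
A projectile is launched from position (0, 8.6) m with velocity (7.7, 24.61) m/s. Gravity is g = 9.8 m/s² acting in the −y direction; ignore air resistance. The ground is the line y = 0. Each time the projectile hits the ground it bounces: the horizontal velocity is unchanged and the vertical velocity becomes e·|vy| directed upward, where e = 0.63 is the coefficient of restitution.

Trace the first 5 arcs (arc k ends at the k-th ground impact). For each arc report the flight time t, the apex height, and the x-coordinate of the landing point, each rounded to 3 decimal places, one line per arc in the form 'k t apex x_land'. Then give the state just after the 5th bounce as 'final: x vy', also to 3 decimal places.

Arc 1: start y=8.600, vy=24.610 → t=5.350, apex=39.501, x_land=41.199, impact vy=-27.825
  bounce: vy ← 0.63·27.825 = 17.530
Arc 2: start y=0.000, vy=17.530 → t=3.577, apex=15.678, x_land=68.745, impact vy=-17.530
  bounce: vy ← 0.63·17.530 = 11.044
Arc 3: start y=0.000, vy=11.044 → t=2.254, apex=6.223, x_land=86.099, impact vy=-11.044
  bounce: vy ← 0.63·11.044 = 6.957
Arc 4: start y=0.000, vy=6.957 → t=1.420, apex=2.470, x_land=97.033, impact vy=-6.957
  bounce: vy ← 0.63·6.957 = 4.383
Arc 5: start y=0.000, vy=4.383 → t=0.895, apex=0.980, x_land=103.920, impact vy=-4.383
  bounce: vy ← 0.63·4.383 = 2.761

1 5.350 39.501 41.199
2 3.577 15.678 68.745
3 2.254 6.223 86.099
4 1.420 2.470 97.033
5 0.895 0.980 103.920
final: 103.920 2.761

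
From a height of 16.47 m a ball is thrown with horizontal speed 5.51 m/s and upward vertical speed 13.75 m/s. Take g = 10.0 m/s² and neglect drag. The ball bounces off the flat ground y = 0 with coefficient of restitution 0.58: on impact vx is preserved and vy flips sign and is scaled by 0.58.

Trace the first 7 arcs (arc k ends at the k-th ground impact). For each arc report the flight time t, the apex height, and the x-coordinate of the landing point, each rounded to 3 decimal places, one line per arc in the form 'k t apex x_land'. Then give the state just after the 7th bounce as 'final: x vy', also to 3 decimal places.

Arc 1: start y=16.470, vy=13.750 → t=3.652, apex=25.923, x_land=20.122, impact vy=-22.770
  bounce: vy ← 0.58·22.770 = 13.206
Arc 2: start y=0.000, vy=13.206 → t=2.641, apex=8.721, x_land=34.676, impact vy=-13.206
  bounce: vy ← 0.58·13.206 = 7.660
Arc 3: start y=0.000, vy=7.660 → t=1.532, apex=2.934, x_land=43.117, impact vy=-7.660
  bounce: vy ← 0.58·7.660 = 4.443
Arc 4: start y=0.000, vy=4.443 → t=0.889, apex=0.987, x_land=48.013, impact vy=-4.443
  bounce: vy ← 0.58·4.443 = 2.577
Arc 5: start y=0.000, vy=2.577 → t=0.515, apex=0.332, x_land=50.852, impact vy=-2.577
  bounce: vy ← 0.58·2.577 = 1.495
Arc 6: start y=0.000, vy=1.495 → t=0.299, apex=0.112, x_land=52.499, impact vy=-1.495
  bounce: vy ← 0.58·1.495 = 0.867
Arc 7: start y=0.000, vy=0.867 → t=0.173, apex=0.038, x_land=53.455, impact vy=-0.867
  bounce: vy ← 0.58·0.867 = 0.503

1 3.652 25.923 20.122
2 2.641 8.721 34.676
3 1.532 2.934 43.117
4 0.889 0.987 48.013
5 0.515 0.332 50.852
6 0.299 0.112 52.499
7 0.173 0.038 53.455
final: 53.455 0.503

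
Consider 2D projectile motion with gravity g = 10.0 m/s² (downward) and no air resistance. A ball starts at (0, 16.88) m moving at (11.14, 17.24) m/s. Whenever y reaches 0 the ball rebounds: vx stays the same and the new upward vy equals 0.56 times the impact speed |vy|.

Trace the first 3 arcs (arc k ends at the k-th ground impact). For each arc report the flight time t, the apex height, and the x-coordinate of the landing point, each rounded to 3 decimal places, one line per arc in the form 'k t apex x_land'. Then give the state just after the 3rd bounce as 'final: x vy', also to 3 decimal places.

1 4.244 31.741 47.273
2 2.822 9.954 78.709
3 1.580 3.122 96.313
final: 96.313 4.425

Arc 1: start y=16.880, vy=17.240 → t=4.244, apex=31.741, x_land=47.273, impact vy=-25.196
  bounce: vy ← 0.56·25.196 = 14.110
Arc 2: start y=0.000, vy=14.110 → t=2.822, apex=9.954, x_land=78.709, impact vy=-14.110
  bounce: vy ← 0.56·14.110 = 7.901
Arc 3: start y=0.000, vy=7.901 → t=1.580, apex=3.122, x_land=96.313, impact vy=-7.901
  bounce: vy ← 0.56·7.901 = 4.425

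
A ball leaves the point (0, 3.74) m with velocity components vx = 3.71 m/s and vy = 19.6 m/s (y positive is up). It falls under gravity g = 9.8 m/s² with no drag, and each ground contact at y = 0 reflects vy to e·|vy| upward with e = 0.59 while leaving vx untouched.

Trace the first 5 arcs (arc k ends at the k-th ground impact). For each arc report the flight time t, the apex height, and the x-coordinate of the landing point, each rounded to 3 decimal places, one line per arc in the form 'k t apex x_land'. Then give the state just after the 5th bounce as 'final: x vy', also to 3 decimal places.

Arc 1: start y=3.740, vy=19.600 → t=4.182, apex=23.340, x_land=15.517, impact vy=-21.388
  bounce: vy ← 0.59·21.388 = 12.619
Arc 2: start y=0.000, vy=12.619 → t=2.575, apex=8.125, x_land=25.072, impact vy=-12.619
  bounce: vy ← 0.59·12.619 = 7.445
Arc 3: start y=0.000, vy=7.445 → t=1.519, apex=2.828, x_land=30.709, impact vy=-7.445
  bounce: vy ← 0.59·7.445 = 4.393
Arc 4: start y=0.000, vy=4.393 → t=0.896, apex=0.984, x_land=34.035, impact vy=-4.393
  bounce: vy ← 0.59·4.393 = 2.592
Arc 5: start y=0.000, vy=2.592 → t=0.529, apex=0.343, x_land=35.997, impact vy=-2.592
  bounce: vy ← 0.59·2.592 = 1.529

1 4.182 23.340 15.517
2 2.575 8.125 25.072
3 1.519 2.828 30.709
4 0.896 0.984 34.035
5 0.529 0.343 35.997
final: 35.997 1.529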